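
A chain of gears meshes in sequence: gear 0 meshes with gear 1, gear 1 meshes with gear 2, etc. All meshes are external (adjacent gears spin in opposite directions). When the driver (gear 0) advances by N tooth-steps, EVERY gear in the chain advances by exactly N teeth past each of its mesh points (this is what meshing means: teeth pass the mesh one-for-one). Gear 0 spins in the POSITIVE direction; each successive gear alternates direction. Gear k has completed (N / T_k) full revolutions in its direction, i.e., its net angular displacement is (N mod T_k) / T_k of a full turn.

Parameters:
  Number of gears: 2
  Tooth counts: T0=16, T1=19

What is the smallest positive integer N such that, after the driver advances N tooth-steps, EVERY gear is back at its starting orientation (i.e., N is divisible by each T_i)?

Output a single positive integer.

Gear k returns to start when N is a multiple of T_k.
All gears at start simultaneously when N is a common multiple of [16, 19]; the smallest such N is lcm(16, 19).
Start: lcm = T0 = 16
Fold in T1=19: gcd(16, 19) = 1; lcm(16, 19) = 16 * 19 / 1 = 304 / 1 = 304
Full cycle length = 304

Answer: 304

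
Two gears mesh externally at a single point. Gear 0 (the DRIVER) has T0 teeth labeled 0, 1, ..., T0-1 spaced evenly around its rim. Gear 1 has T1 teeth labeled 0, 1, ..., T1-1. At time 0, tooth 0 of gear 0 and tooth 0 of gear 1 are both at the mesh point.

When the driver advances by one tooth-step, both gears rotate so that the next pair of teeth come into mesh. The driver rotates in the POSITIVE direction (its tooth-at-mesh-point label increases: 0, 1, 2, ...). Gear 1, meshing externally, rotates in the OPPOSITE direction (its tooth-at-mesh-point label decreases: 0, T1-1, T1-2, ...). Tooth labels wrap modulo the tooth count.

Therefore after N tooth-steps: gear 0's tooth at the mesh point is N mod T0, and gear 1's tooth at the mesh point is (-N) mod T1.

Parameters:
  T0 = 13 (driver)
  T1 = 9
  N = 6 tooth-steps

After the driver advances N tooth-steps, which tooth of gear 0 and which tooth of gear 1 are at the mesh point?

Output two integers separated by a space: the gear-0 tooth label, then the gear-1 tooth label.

Gear 0 (driver, T0=13): tooth at mesh = N mod T0
  6 = 0 * 13 + 6, so 6 mod 13 = 6
  gear 0 tooth = 6
Gear 1 (driven, T1=9): tooth at mesh = (-N) mod T1
  6 = 0 * 9 + 6, so 6 mod 9 = 6
  (-6) mod 9 = (-6) mod 9 = 9 - 6 = 3
Mesh after 6 steps: gear-0 tooth 6 meets gear-1 tooth 3

Answer: 6 3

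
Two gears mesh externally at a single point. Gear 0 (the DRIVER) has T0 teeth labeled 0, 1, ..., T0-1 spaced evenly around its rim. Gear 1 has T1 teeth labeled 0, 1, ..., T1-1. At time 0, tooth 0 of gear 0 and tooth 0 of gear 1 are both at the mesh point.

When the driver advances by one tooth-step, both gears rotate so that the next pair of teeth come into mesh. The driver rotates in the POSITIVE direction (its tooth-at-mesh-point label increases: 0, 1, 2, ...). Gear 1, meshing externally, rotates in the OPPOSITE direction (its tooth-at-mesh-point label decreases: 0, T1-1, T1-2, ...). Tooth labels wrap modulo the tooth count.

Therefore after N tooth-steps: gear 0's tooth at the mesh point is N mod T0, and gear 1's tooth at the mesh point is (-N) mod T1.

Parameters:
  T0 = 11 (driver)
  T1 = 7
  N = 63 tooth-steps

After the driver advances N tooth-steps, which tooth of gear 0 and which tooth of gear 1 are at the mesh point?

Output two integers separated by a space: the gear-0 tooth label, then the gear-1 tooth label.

Answer: 8 0

Derivation:
Gear 0 (driver, T0=11): tooth at mesh = N mod T0
  63 = 5 * 11 + 8, so 63 mod 11 = 8
  gear 0 tooth = 8
Gear 1 (driven, T1=7): tooth at mesh = (-N) mod T1
  63 = 9 * 7 + 0, so 63 mod 7 = 0
  (-63) mod 7 = 0
Mesh after 63 steps: gear-0 tooth 8 meets gear-1 tooth 0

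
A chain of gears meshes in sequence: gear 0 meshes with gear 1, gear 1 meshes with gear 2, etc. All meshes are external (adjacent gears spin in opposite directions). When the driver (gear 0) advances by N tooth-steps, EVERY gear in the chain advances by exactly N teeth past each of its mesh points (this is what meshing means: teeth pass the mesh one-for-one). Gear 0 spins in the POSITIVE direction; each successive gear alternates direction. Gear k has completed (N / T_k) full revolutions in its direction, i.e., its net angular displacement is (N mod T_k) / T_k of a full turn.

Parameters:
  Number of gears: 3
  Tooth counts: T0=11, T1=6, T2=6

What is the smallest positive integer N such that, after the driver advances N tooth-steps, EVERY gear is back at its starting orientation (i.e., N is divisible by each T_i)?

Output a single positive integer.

Gear k returns to start when N is a multiple of T_k.
All gears at start simultaneously when N is a common multiple of [11, 6, 6]; the smallest such N is lcm(11, 6, 6).
Start: lcm = T0 = 11
Fold in T1=6: gcd(11, 6) = 1; lcm(11, 6) = 11 * 6 / 1 = 66 / 1 = 66
Fold in T2=6: gcd(66, 6) = 6; lcm(66, 6) = 66 * 6 / 6 = 396 / 6 = 66
Full cycle length = 66

Answer: 66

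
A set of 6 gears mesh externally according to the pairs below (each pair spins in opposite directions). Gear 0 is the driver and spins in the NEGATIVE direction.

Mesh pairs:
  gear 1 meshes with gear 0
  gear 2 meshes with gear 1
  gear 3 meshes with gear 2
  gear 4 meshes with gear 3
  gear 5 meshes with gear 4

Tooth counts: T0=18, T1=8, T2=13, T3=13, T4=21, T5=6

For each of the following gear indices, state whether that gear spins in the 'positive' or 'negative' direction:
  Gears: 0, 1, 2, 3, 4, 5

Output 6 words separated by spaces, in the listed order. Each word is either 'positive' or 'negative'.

Gear 0 (driver): negative (depth 0)
  gear 1: meshes with gear 0 -> depth 1 -> positive (opposite of gear 0)
  gear 2: meshes with gear 1 -> depth 2 -> negative (opposite of gear 1)
  gear 3: meshes with gear 2 -> depth 3 -> positive (opposite of gear 2)
  gear 4: meshes with gear 3 -> depth 4 -> negative (opposite of gear 3)
  gear 5: meshes with gear 4 -> depth 5 -> positive (opposite of gear 4)
Queried indices 0, 1, 2, 3, 4, 5 -> negative, positive, negative, positive, negative, positive

Answer: negative positive negative positive negative positive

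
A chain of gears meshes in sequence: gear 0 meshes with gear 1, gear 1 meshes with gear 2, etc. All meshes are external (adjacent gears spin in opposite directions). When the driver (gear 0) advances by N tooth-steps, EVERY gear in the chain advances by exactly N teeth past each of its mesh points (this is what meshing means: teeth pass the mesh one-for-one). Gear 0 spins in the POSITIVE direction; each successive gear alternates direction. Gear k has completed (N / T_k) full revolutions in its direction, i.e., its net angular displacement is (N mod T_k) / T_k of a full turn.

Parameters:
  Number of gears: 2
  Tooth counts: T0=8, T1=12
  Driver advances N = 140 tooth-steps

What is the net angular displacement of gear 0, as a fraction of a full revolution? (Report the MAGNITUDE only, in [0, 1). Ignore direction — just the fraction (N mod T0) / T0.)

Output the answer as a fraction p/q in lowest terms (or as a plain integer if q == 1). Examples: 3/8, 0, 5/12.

Chain of 2 gears, tooth counts: [8, 12]
  gear 0: T0=8, direction=positive, advance = 140 mod 8 = 4 teeth = 4/8 turn
  gear 1: T1=12, direction=negative, advance = 140 mod 12 = 8 teeth = 8/12 turn
Gear 0: 140 mod 8 = 4
Fraction = 4 / 8 = 1/2 (gcd(4,8)=4) = 1/2

Answer: 1/2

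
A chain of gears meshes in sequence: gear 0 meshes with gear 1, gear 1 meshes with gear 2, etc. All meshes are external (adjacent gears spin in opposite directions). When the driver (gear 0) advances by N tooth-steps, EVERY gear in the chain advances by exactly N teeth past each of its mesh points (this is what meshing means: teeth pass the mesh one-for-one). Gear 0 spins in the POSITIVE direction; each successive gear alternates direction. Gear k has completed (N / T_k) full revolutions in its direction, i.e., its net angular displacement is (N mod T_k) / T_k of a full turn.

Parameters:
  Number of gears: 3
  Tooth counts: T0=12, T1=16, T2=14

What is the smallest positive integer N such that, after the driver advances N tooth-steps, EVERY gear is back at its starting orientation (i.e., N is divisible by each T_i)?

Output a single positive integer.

Gear k returns to start when N is a multiple of T_k.
All gears at start simultaneously when N is a common multiple of [12, 16, 14]; the smallest such N is lcm(12, 16, 14).
Start: lcm = T0 = 12
Fold in T1=16: gcd(12, 16) = 4; lcm(12, 16) = 12 * 16 / 4 = 192 / 4 = 48
Fold in T2=14: gcd(48, 14) = 2; lcm(48, 14) = 48 * 14 / 2 = 672 / 2 = 336
Full cycle length = 336

Answer: 336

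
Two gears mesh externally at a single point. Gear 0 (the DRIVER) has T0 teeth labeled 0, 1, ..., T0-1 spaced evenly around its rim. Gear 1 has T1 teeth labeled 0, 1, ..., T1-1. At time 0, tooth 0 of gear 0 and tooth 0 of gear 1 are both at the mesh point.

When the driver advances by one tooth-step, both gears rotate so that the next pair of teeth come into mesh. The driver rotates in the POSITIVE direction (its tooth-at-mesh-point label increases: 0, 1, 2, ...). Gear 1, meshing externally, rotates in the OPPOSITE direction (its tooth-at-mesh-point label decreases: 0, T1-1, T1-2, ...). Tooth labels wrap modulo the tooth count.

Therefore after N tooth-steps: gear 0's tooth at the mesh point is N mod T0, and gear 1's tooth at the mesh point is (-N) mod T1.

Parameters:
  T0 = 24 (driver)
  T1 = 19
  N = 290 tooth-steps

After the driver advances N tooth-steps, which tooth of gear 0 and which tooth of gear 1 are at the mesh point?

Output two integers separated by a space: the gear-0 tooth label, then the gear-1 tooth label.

Answer: 2 14

Derivation:
Gear 0 (driver, T0=24): tooth at mesh = N mod T0
  290 = 12 * 24 + 2, so 290 mod 24 = 2
  gear 0 tooth = 2
Gear 1 (driven, T1=19): tooth at mesh = (-N) mod T1
  290 = 15 * 19 + 5, so 290 mod 19 = 5
  (-290) mod 19 = (-5) mod 19 = 19 - 5 = 14
Mesh after 290 steps: gear-0 tooth 2 meets gear-1 tooth 14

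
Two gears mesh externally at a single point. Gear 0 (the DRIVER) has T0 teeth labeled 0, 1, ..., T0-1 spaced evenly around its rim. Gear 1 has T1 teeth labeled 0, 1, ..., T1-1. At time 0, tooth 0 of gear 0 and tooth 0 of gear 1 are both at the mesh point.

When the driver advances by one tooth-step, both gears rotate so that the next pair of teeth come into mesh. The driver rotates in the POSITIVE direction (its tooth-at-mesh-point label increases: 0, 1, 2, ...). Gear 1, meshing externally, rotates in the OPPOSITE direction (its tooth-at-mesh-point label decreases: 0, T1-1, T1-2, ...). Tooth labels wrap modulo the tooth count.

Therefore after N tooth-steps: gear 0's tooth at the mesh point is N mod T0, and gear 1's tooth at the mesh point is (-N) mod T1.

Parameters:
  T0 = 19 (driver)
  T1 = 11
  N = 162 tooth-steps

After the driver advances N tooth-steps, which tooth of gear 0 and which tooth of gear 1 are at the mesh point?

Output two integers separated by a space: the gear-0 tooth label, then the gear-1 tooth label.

Answer: 10 3

Derivation:
Gear 0 (driver, T0=19): tooth at mesh = N mod T0
  162 = 8 * 19 + 10, so 162 mod 19 = 10
  gear 0 tooth = 10
Gear 1 (driven, T1=11): tooth at mesh = (-N) mod T1
  162 = 14 * 11 + 8, so 162 mod 11 = 8
  (-162) mod 11 = (-8) mod 11 = 11 - 8 = 3
Mesh after 162 steps: gear-0 tooth 10 meets gear-1 tooth 3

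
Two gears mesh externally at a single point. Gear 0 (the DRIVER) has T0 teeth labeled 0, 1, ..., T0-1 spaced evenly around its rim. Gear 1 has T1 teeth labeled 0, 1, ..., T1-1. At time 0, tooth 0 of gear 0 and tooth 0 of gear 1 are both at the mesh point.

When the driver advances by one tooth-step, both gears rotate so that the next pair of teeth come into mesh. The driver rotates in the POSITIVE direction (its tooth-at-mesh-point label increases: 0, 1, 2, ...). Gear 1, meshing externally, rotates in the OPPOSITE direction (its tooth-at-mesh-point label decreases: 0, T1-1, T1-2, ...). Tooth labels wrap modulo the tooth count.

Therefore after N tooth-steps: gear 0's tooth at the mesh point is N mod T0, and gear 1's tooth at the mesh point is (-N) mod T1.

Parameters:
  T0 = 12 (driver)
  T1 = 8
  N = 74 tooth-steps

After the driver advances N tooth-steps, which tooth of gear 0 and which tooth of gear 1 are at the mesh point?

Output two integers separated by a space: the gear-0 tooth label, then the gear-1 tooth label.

Answer: 2 6

Derivation:
Gear 0 (driver, T0=12): tooth at mesh = N mod T0
  74 = 6 * 12 + 2, so 74 mod 12 = 2
  gear 0 tooth = 2
Gear 1 (driven, T1=8): tooth at mesh = (-N) mod T1
  74 = 9 * 8 + 2, so 74 mod 8 = 2
  (-74) mod 8 = (-2) mod 8 = 8 - 2 = 6
Mesh after 74 steps: gear-0 tooth 2 meets gear-1 tooth 6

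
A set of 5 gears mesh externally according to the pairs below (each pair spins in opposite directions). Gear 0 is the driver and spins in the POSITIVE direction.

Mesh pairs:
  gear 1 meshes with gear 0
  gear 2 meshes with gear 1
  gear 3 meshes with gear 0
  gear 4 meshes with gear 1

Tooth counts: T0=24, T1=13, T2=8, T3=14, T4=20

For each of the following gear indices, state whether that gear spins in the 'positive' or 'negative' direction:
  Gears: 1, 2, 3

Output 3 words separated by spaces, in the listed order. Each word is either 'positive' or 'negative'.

Answer: negative positive negative

Derivation:
Gear 0 (driver): positive (depth 0)
  gear 1: meshes with gear 0 -> depth 1 -> negative (opposite of gear 0)
  gear 2: meshes with gear 1 -> depth 2 -> positive (opposite of gear 1)
  gear 3: meshes with gear 0 -> depth 1 -> negative (opposite of gear 0)
  gear 4: meshes with gear 1 -> depth 2 -> positive (opposite of gear 1)
Queried indices 1, 2, 3 -> negative, positive, negative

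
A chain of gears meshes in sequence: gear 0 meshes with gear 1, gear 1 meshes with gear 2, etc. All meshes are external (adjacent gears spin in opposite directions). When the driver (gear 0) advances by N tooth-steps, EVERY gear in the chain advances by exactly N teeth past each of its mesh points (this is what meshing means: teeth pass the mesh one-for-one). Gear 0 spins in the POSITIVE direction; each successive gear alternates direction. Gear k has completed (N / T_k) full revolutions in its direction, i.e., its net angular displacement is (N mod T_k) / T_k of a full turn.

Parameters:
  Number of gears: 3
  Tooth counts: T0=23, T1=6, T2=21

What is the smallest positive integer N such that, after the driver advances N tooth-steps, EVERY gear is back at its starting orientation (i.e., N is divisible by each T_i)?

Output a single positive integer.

Gear k returns to start when N is a multiple of T_k.
All gears at start simultaneously when N is a common multiple of [23, 6, 21]; the smallest such N is lcm(23, 6, 21).
Start: lcm = T0 = 23
Fold in T1=6: gcd(23, 6) = 1; lcm(23, 6) = 23 * 6 / 1 = 138 / 1 = 138
Fold in T2=21: gcd(138, 21) = 3; lcm(138, 21) = 138 * 21 / 3 = 2898 / 3 = 966
Full cycle length = 966

Answer: 966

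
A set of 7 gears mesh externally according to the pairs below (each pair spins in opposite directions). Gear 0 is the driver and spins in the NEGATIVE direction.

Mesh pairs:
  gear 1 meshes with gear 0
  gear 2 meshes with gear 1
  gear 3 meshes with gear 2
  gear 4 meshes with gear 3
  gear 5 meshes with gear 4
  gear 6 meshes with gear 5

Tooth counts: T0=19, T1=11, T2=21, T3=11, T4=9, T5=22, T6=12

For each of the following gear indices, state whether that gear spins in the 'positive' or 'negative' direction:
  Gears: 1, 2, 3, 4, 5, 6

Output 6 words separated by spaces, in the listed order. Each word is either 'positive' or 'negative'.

Answer: positive negative positive negative positive negative

Derivation:
Gear 0 (driver): negative (depth 0)
  gear 1: meshes with gear 0 -> depth 1 -> positive (opposite of gear 0)
  gear 2: meshes with gear 1 -> depth 2 -> negative (opposite of gear 1)
  gear 3: meshes with gear 2 -> depth 3 -> positive (opposite of gear 2)
  gear 4: meshes with gear 3 -> depth 4 -> negative (opposite of gear 3)
  gear 5: meshes with gear 4 -> depth 5 -> positive (opposite of gear 4)
  gear 6: meshes with gear 5 -> depth 6 -> negative (opposite of gear 5)
Queried indices 1, 2, 3, 4, 5, 6 -> positive, negative, positive, negative, positive, negative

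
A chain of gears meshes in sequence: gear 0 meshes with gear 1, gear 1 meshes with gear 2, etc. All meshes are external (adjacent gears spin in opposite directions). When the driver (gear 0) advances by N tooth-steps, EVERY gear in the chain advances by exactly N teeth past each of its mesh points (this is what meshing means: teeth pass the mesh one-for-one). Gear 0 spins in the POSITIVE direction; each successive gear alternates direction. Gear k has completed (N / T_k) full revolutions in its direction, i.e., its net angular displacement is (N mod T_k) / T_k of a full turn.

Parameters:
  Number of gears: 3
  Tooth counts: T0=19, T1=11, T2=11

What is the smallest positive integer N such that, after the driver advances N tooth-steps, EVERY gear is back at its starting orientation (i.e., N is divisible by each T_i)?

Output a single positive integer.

Gear k returns to start when N is a multiple of T_k.
All gears at start simultaneously when N is a common multiple of [19, 11, 11]; the smallest such N is lcm(19, 11, 11).
Start: lcm = T0 = 19
Fold in T1=11: gcd(19, 11) = 1; lcm(19, 11) = 19 * 11 / 1 = 209 / 1 = 209
Fold in T2=11: gcd(209, 11) = 11; lcm(209, 11) = 209 * 11 / 11 = 2299 / 11 = 209
Full cycle length = 209

Answer: 209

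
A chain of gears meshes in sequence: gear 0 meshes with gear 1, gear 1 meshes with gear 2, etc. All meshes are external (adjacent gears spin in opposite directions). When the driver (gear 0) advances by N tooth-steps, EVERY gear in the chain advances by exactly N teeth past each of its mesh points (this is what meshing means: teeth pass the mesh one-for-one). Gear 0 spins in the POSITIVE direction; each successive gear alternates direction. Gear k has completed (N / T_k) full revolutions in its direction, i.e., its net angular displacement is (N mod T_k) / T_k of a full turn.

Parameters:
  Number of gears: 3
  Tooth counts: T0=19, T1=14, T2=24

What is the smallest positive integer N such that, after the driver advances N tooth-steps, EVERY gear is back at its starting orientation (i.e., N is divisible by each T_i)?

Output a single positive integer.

Answer: 3192

Derivation:
Gear k returns to start when N is a multiple of T_k.
All gears at start simultaneously when N is a common multiple of [19, 14, 24]; the smallest such N is lcm(19, 14, 24).
Start: lcm = T0 = 19
Fold in T1=14: gcd(19, 14) = 1; lcm(19, 14) = 19 * 14 / 1 = 266 / 1 = 266
Fold in T2=24: gcd(266, 24) = 2; lcm(266, 24) = 266 * 24 / 2 = 6384 / 2 = 3192
Full cycle length = 3192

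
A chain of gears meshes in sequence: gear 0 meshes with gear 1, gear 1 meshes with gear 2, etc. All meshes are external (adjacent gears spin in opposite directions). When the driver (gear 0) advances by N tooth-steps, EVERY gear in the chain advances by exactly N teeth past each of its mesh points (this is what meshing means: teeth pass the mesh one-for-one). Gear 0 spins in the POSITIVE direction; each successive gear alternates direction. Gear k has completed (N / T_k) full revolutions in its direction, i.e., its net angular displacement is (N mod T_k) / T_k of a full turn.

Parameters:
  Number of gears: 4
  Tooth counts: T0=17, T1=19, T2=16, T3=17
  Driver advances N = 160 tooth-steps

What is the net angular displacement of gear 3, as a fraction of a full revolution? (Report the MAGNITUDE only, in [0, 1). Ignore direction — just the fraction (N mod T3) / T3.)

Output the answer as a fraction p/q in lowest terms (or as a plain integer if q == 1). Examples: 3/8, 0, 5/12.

Chain of 4 gears, tooth counts: [17, 19, 16, 17]
  gear 0: T0=17, direction=positive, advance = 160 mod 17 = 7 teeth = 7/17 turn
  gear 1: T1=19, direction=negative, advance = 160 mod 19 = 8 teeth = 8/19 turn
  gear 2: T2=16, direction=positive, advance = 160 mod 16 = 0 teeth = 0/16 turn
  gear 3: T3=17, direction=negative, advance = 160 mod 17 = 7 teeth = 7/17 turn
Gear 3: 160 mod 17 = 7
Fraction = 7 / 17 = 7/17 (gcd(7,17)=1) = 7/17

Answer: 7/17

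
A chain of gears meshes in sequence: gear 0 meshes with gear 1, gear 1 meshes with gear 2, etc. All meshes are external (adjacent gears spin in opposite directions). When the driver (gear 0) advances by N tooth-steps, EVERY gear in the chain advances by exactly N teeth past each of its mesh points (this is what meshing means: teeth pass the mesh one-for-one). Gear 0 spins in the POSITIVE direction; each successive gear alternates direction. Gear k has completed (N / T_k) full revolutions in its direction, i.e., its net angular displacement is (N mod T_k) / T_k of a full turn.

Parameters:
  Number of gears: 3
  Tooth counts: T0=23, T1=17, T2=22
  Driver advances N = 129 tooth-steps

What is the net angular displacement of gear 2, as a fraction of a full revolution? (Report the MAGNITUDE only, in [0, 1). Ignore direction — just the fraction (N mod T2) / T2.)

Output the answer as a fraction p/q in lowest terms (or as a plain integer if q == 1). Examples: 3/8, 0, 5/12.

Answer: 19/22

Derivation:
Chain of 3 gears, tooth counts: [23, 17, 22]
  gear 0: T0=23, direction=positive, advance = 129 mod 23 = 14 teeth = 14/23 turn
  gear 1: T1=17, direction=negative, advance = 129 mod 17 = 10 teeth = 10/17 turn
  gear 2: T2=22, direction=positive, advance = 129 mod 22 = 19 teeth = 19/22 turn
Gear 2: 129 mod 22 = 19
Fraction = 19 / 22 = 19/22 (gcd(19,22)=1) = 19/22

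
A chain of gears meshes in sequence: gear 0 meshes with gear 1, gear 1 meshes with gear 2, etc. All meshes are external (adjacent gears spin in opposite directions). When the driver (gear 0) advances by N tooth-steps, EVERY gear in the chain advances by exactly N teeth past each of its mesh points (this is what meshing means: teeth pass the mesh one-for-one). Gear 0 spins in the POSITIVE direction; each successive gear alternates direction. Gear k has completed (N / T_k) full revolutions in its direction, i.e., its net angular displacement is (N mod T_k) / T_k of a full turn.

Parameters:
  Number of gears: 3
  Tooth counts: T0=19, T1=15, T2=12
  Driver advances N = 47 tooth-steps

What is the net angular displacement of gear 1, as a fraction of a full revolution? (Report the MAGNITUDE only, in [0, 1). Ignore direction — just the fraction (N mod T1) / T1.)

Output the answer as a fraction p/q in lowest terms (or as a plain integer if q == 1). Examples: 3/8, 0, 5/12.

Chain of 3 gears, tooth counts: [19, 15, 12]
  gear 0: T0=19, direction=positive, advance = 47 mod 19 = 9 teeth = 9/19 turn
  gear 1: T1=15, direction=negative, advance = 47 mod 15 = 2 teeth = 2/15 turn
  gear 2: T2=12, direction=positive, advance = 47 mod 12 = 11 teeth = 11/12 turn
Gear 1: 47 mod 15 = 2
Fraction = 2 / 15 = 2/15 (gcd(2,15)=1) = 2/15

Answer: 2/15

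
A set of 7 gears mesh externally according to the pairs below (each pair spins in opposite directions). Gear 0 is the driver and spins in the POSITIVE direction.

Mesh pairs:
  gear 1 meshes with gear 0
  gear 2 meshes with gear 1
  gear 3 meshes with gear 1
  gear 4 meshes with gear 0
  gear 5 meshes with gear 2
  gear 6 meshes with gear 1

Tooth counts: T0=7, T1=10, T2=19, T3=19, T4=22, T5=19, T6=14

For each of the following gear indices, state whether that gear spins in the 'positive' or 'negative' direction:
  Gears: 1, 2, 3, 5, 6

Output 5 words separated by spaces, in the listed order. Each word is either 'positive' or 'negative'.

Answer: negative positive positive negative positive

Derivation:
Gear 0 (driver): positive (depth 0)
  gear 1: meshes with gear 0 -> depth 1 -> negative (opposite of gear 0)
  gear 2: meshes with gear 1 -> depth 2 -> positive (opposite of gear 1)
  gear 3: meshes with gear 1 -> depth 2 -> positive (opposite of gear 1)
  gear 4: meshes with gear 0 -> depth 1 -> negative (opposite of gear 0)
  gear 5: meshes with gear 2 -> depth 3 -> negative (opposite of gear 2)
  gear 6: meshes with gear 1 -> depth 2 -> positive (opposite of gear 1)
Queried indices 1, 2, 3, 5, 6 -> negative, positive, positive, negative, positive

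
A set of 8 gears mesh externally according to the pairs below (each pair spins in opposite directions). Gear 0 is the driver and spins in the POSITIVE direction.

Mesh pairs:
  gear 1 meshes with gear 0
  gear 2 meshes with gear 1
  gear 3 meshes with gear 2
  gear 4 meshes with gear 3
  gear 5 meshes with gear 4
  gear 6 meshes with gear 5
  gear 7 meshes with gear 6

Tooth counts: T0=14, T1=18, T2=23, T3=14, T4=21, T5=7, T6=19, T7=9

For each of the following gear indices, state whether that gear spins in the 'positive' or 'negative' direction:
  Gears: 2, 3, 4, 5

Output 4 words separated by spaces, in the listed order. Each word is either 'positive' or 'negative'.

Answer: positive negative positive negative

Derivation:
Gear 0 (driver): positive (depth 0)
  gear 1: meshes with gear 0 -> depth 1 -> negative (opposite of gear 0)
  gear 2: meshes with gear 1 -> depth 2 -> positive (opposite of gear 1)
  gear 3: meshes with gear 2 -> depth 3 -> negative (opposite of gear 2)
  gear 4: meshes with gear 3 -> depth 4 -> positive (opposite of gear 3)
  gear 5: meshes with gear 4 -> depth 5 -> negative (opposite of gear 4)
  gear 6: meshes with gear 5 -> depth 6 -> positive (opposite of gear 5)
  gear 7: meshes with gear 6 -> depth 7 -> negative (opposite of gear 6)
Queried indices 2, 3, 4, 5 -> positive, negative, positive, negative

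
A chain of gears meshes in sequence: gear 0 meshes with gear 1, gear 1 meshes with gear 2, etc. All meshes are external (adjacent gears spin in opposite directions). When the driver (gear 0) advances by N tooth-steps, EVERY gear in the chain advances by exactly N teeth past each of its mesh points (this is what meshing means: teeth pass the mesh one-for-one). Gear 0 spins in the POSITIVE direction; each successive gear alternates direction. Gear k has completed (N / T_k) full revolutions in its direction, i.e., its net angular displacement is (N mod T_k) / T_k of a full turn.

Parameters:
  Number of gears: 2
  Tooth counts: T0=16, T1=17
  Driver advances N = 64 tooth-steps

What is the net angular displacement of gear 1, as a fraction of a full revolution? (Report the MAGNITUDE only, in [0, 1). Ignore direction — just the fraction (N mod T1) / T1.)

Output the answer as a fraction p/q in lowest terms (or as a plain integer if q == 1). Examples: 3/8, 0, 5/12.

Answer: 13/17

Derivation:
Chain of 2 gears, tooth counts: [16, 17]
  gear 0: T0=16, direction=positive, advance = 64 mod 16 = 0 teeth = 0/16 turn
  gear 1: T1=17, direction=negative, advance = 64 mod 17 = 13 teeth = 13/17 turn
Gear 1: 64 mod 17 = 13
Fraction = 13 / 17 = 13/17 (gcd(13,17)=1) = 13/17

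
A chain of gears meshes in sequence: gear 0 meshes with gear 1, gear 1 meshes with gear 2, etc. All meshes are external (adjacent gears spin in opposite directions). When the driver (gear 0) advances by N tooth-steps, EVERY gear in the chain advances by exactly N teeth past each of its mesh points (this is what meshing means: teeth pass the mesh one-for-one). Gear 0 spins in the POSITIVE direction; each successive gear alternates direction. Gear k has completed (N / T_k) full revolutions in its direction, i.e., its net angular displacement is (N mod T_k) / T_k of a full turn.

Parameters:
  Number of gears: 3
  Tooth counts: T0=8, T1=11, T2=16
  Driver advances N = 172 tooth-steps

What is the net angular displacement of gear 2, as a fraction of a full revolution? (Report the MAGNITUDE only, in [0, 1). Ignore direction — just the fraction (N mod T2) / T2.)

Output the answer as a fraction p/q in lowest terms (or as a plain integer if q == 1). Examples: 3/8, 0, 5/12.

Answer: 3/4

Derivation:
Chain of 3 gears, tooth counts: [8, 11, 16]
  gear 0: T0=8, direction=positive, advance = 172 mod 8 = 4 teeth = 4/8 turn
  gear 1: T1=11, direction=negative, advance = 172 mod 11 = 7 teeth = 7/11 turn
  gear 2: T2=16, direction=positive, advance = 172 mod 16 = 12 teeth = 12/16 turn
Gear 2: 172 mod 16 = 12
Fraction = 12 / 16 = 3/4 (gcd(12,16)=4) = 3/4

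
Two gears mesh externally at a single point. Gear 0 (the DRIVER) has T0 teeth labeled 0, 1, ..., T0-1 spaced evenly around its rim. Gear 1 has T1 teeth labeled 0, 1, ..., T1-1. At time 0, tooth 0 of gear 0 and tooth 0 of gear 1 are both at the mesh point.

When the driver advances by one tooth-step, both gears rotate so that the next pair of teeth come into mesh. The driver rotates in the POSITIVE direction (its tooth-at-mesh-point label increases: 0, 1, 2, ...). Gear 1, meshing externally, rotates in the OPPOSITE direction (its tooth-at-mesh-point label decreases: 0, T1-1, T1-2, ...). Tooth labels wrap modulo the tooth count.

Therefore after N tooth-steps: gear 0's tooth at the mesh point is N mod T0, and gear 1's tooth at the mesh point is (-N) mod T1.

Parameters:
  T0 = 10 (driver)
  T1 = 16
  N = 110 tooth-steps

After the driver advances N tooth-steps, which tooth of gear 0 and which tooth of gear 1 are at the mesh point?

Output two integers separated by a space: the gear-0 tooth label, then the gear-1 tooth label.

Answer: 0 2

Derivation:
Gear 0 (driver, T0=10): tooth at mesh = N mod T0
  110 = 11 * 10 + 0, so 110 mod 10 = 0
  gear 0 tooth = 0
Gear 1 (driven, T1=16): tooth at mesh = (-N) mod T1
  110 = 6 * 16 + 14, so 110 mod 16 = 14
  (-110) mod 16 = (-14) mod 16 = 16 - 14 = 2
Mesh after 110 steps: gear-0 tooth 0 meets gear-1 tooth 2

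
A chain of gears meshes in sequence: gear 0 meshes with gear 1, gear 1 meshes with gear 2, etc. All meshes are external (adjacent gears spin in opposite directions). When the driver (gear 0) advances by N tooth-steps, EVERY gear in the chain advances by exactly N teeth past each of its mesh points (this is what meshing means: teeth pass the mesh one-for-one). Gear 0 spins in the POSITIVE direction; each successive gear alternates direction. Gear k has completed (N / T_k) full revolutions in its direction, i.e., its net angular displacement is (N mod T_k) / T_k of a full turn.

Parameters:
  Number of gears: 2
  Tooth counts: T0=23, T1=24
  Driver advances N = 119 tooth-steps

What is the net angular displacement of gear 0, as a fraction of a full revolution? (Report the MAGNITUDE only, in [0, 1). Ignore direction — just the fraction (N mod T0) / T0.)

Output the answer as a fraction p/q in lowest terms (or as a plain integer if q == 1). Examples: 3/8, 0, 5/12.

Answer: 4/23

Derivation:
Chain of 2 gears, tooth counts: [23, 24]
  gear 0: T0=23, direction=positive, advance = 119 mod 23 = 4 teeth = 4/23 turn
  gear 1: T1=24, direction=negative, advance = 119 mod 24 = 23 teeth = 23/24 turn
Gear 0: 119 mod 23 = 4
Fraction = 4 / 23 = 4/23 (gcd(4,23)=1) = 4/23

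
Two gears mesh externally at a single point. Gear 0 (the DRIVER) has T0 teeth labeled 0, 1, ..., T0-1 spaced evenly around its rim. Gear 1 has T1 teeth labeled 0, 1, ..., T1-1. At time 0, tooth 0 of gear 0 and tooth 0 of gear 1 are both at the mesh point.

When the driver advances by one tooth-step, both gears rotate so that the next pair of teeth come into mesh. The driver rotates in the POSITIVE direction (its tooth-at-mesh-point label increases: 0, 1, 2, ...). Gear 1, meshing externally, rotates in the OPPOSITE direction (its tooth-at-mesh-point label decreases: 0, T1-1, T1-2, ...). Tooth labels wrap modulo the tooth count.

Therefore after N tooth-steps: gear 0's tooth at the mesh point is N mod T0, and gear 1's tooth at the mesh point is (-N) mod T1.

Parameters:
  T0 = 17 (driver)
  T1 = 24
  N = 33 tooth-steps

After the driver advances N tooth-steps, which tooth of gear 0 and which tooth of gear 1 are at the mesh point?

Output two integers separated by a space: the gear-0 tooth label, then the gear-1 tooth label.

Answer: 16 15

Derivation:
Gear 0 (driver, T0=17): tooth at mesh = N mod T0
  33 = 1 * 17 + 16, so 33 mod 17 = 16
  gear 0 tooth = 16
Gear 1 (driven, T1=24): tooth at mesh = (-N) mod T1
  33 = 1 * 24 + 9, so 33 mod 24 = 9
  (-33) mod 24 = (-9) mod 24 = 24 - 9 = 15
Mesh after 33 steps: gear-0 tooth 16 meets gear-1 tooth 15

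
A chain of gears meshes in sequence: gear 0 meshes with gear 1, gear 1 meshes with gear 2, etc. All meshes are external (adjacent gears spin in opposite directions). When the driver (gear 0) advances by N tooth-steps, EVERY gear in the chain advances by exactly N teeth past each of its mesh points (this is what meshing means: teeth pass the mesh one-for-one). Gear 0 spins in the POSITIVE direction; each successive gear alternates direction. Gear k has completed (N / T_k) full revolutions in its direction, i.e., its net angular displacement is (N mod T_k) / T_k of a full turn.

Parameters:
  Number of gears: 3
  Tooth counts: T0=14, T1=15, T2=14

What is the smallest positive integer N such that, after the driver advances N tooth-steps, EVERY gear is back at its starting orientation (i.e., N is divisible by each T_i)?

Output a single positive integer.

Answer: 210

Derivation:
Gear k returns to start when N is a multiple of T_k.
All gears at start simultaneously when N is a common multiple of [14, 15, 14]; the smallest such N is lcm(14, 15, 14).
Start: lcm = T0 = 14
Fold in T1=15: gcd(14, 15) = 1; lcm(14, 15) = 14 * 15 / 1 = 210 / 1 = 210
Fold in T2=14: gcd(210, 14) = 14; lcm(210, 14) = 210 * 14 / 14 = 2940 / 14 = 210
Full cycle length = 210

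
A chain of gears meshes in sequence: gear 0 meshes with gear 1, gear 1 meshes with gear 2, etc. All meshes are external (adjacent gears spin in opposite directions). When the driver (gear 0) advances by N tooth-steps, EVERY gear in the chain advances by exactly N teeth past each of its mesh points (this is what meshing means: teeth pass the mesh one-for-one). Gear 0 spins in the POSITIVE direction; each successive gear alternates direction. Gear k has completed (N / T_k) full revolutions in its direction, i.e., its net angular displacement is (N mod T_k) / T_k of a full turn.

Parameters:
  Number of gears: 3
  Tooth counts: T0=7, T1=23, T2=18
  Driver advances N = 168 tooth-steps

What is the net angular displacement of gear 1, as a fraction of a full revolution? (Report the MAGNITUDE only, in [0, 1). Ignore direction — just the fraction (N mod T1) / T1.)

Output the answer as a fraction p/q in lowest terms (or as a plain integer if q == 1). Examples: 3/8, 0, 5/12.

Answer: 7/23

Derivation:
Chain of 3 gears, tooth counts: [7, 23, 18]
  gear 0: T0=7, direction=positive, advance = 168 mod 7 = 0 teeth = 0/7 turn
  gear 1: T1=23, direction=negative, advance = 168 mod 23 = 7 teeth = 7/23 turn
  gear 2: T2=18, direction=positive, advance = 168 mod 18 = 6 teeth = 6/18 turn
Gear 1: 168 mod 23 = 7
Fraction = 7 / 23 = 7/23 (gcd(7,23)=1) = 7/23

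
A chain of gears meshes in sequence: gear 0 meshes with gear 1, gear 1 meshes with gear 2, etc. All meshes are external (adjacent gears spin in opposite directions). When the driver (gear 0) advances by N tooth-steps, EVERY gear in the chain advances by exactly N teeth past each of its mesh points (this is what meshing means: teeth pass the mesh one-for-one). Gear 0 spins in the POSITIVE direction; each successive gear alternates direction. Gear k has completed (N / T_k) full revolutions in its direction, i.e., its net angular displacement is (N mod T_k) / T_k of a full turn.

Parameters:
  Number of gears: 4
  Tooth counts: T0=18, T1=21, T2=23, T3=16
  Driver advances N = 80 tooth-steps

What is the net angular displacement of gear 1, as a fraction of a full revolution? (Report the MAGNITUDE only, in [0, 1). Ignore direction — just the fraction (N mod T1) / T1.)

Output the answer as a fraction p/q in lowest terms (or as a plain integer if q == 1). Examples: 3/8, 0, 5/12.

Chain of 4 gears, tooth counts: [18, 21, 23, 16]
  gear 0: T0=18, direction=positive, advance = 80 mod 18 = 8 teeth = 8/18 turn
  gear 1: T1=21, direction=negative, advance = 80 mod 21 = 17 teeth = 17/21 turn
  gear 2: T2=23, direction=positive, advance = 80 mod 23 = 11 teeth = 11/23 turn
  gear 3: T3=16, direction=negative, advance = 80 mod 16 = 0 teeth = 0/16 turn
Gear 1: 80 mod 21 = 17
Fraction = 17 / 21 = 17/21 (gcd(17,21)=1) = 17/21

Answer: 17/21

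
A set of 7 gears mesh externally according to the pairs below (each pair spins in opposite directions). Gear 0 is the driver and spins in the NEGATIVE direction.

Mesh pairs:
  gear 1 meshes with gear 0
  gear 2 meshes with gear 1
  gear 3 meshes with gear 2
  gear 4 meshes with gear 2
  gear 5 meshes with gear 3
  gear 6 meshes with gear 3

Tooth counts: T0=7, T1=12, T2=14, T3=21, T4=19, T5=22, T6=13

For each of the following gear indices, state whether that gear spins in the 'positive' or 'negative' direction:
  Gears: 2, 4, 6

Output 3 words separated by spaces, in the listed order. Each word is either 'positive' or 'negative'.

Gear 0 (driver): negative (depth 0)
  gear 1: meshes with gear 0 -> depth 1 -> positive (opposite of gear 0)
  gear 2: meshes with gear 1 -> depth 2 -> negative (opposite of gear 1)
  gear 3: meshes with gear 2 -> depth 3 -> positive (opposite of gear 2)
  gear 4: meshes with gear 2 -> depth 3 -> positive (opposite of gear 2)
  gear 5: meshes with gear 3 -> depth 4 -> negative (opposite of gear 3)
  gear 6: meshes with gear 3 -> depth 4 -> negative (opposite of gear 3)
Queried indices 2, 4, 6 -> negative, positive, negative

Answer: negative positive negative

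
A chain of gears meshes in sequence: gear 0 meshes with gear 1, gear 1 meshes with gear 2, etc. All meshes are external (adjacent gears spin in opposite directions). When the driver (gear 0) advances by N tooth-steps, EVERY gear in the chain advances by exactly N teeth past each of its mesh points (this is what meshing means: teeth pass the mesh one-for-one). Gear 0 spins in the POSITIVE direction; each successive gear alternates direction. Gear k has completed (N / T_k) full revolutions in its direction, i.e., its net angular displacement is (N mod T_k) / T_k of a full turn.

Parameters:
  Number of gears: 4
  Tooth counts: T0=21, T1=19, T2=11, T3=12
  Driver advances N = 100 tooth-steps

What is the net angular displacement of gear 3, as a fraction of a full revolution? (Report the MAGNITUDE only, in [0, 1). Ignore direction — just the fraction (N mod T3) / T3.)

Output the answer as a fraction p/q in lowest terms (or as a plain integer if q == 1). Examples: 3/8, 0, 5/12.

Chain of 4 gears, tooth counts: [21, 19, 11, 12]
  gear 0: T0=21, direction=positive, advance = 100 mod 21 = 16 teeth = 16/21 turn
  gear 1: T1=19, direction=negative, advance = 100 mod 19 = 5 teeth = 5/19 turn
  gear 2: T2=11, direction=positive, advance = 100 mod 11 = 1 teeth = 1/11 turn
  gear 3: T3=12, direction=negative, advance = 100 mod 12 = 4 teeth = 4/12 turn
Gear 3: 100 mod 12 = 4
Fraction = 4 / 12 = 1/3 (gcd(4,12)=4) = 1/3

Answer: 1/3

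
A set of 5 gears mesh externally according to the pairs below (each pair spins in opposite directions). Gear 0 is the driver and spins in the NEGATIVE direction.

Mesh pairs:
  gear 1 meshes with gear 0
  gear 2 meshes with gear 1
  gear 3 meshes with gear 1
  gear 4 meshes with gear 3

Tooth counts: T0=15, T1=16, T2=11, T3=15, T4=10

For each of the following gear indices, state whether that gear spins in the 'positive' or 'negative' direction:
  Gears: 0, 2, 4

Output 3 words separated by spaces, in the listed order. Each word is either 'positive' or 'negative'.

Answer: negative negative positive

Derivation:
Gear 0 (driver): negative (depth 0)
  gear 1: meshes with gear 0 -> depth 1 -> positive (opposite of gear 0)
  gear 2: meshes with gear 1 -> depth 2 -> negative (opposite of gear 1)
  gear 3: meshes with gear 1 -> depth 2 -> negative (opposite of gear 1)
  gear 4: meshes with gear 3 -> depth 3 -> positive (opposite of gear 3)
Queried indices 0, 2, 4 -> negative, negative, positive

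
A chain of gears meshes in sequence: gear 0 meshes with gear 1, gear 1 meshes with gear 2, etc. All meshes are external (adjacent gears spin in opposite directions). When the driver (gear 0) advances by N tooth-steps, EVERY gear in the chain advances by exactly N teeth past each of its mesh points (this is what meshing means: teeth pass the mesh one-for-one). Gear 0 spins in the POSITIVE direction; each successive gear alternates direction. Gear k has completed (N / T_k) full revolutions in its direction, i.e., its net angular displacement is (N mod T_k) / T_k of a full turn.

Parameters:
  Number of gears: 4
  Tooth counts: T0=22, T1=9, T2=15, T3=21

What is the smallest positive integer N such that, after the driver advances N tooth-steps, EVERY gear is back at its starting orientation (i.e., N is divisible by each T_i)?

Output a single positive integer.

Gear k returns to start when N is a multiple of T_k.
All gears at start simultaneously when N is a common multiple of [22, 9, 15, 21]; the smallest such N is lcm(22, 9, 15, 21).
Start: lcm = T0 = 22
Fold in T1=9: gcd(22, 9) = 1; lcm(22, 9) = 22 * 9 / 1 = 198 / 1 = 198
Fold in T2=15: gcd(198, 15) = 3; lcm(198, 15) = 198 * 15 / 3 = 2970 / 3 = 990
Fold in T3=21: gcd(990, 21) = 3; lcm(990, 21) = 990 * 21 / 3 = 20790 / 3 = 6930
Full cycle length = 6930

Answer: 6930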